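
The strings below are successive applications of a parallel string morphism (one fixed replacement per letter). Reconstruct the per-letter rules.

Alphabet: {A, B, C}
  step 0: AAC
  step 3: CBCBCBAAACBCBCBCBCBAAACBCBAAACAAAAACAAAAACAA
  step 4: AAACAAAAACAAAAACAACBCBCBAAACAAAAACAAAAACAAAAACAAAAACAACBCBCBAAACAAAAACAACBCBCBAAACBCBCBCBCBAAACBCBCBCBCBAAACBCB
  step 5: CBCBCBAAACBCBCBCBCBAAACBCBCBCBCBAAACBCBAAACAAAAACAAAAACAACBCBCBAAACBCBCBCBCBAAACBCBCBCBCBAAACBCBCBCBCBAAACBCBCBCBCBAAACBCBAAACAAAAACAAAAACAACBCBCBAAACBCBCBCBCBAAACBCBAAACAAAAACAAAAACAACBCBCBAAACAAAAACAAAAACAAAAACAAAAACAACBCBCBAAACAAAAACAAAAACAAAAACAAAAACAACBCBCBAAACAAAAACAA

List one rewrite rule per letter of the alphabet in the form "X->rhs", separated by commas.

  step 4 ⇒ step 5: AAACAAAAACAAAAACAACBCBCBAAACAAAAACAAAAACAAAAACAAAAACAACBCBCBAAACAAAAACAACBCBCBAAACBCBCBCBCBAAACBCBCBCBCBAAACBCB ⇒ CB·CB·CB·AAA·CB·CB·CB·CB·CB·AAA·CB·CB·CB·CB·CB·AAA·CB·CB·AAA·CAA·AAA·CAA·AAA·CAA·CB·CB·CB·AAA·CB·CB·CB·CB·CB·AAA·CB·CB·CB·CB·CB·AAA·CB·CB·CB·CB·CB·AAA·CB·CB·CB·CB·CB·AAA·CB·CB·AAA·CAA·AAA·CAA·AAA·CAA·CB·CB·CB·AAA·CB·CB·CB·CB·CB·AAA·CB·CB·AAA·CAA·AAA·CAA·AAA·CAA·CB·CB·CB·AAA·CAA·AAA·CAA·AAA·CAA·AAA·CAA·AAA·CAA·CB·CB·CB·AAA·CAA·AAA·CAA·AAA·CAA·AAA·CAA·AAA·CAA·CB·CB·CB·AAA·CAA·AAA·CAA
    A ↦ CB
    B ↦ CAA
    C ↦ AAA

A->CB, B->CAA, C->AAA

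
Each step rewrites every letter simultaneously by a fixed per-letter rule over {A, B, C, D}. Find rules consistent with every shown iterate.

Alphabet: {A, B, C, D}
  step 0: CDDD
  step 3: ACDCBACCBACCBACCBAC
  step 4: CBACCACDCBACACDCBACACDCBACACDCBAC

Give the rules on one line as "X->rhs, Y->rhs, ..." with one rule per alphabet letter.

  step 3 ⇒ step 4: ACDCBACCBACCBACCBAC ⇒ CB·AC·C·AC·D·CB·AC·AC·D·CB·AC·AC·D·CB·AC·AC·D·CB·AC
    A ↦ CB
    B ↦ D
    C ↦ AC
    D ↦ C

A->CB, B->D, C->AC, D->C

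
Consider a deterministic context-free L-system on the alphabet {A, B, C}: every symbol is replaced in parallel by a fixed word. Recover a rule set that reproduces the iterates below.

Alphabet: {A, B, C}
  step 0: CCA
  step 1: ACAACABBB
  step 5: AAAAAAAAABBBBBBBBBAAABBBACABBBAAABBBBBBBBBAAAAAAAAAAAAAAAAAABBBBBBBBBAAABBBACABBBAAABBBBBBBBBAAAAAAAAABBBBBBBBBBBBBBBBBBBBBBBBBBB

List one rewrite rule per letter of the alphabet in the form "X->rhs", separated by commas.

  step 0 ⇒ step 1: CCA ⇒ ACA·ACA·BBB
    A ↦ BBB
    C ↦ ACA
    B ↦ A  (constrained at step 1)

A->BBB, B->A, C->ACA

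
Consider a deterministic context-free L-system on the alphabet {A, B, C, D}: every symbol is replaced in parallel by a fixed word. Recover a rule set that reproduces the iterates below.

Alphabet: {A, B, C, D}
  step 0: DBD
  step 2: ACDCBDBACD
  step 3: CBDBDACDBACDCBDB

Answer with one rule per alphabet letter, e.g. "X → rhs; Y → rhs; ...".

A->CB, B->ACD, C->D, D->B

  step 2 ⇒ step 3: ACDCBDBACD ⇒ CB·D·B·D·ACD·B·ACD·CB·D·B
    A ↦ CB
    B ↦ ACD
    C ↦ D
    D ↦ B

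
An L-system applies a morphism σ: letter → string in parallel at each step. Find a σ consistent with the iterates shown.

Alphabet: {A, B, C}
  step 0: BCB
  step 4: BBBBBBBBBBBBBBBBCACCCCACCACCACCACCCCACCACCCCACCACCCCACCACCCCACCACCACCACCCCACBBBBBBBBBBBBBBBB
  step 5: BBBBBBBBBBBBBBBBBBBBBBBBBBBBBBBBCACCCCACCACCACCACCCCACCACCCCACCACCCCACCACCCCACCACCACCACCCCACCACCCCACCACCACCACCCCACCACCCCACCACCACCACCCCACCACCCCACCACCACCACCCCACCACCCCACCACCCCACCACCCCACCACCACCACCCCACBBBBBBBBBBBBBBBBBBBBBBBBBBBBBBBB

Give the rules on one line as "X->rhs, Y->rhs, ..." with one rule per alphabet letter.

  step 4 ⇒ step 5: BBBBBBBBBBBBBBBBCACCCCACCACCACCACCCCACCACCCCACCACCCCACCACCCCACCACCACCACCCCACBBBBBBBBBBBBBBBB ⇒ BB·BB·BB·BB·BB·BB·BB·BB·BB·BB·BB·BB·BB·BB·BB·BB·CAC·CC·CAC·CAC·CAC·CAC·CC·CAC·CAC·CC·CAC·CAC·CC·CAC·CAC·CC·CAC·CAC·CAC·CAC·CC·CAC·CAC·CC·CAC·CAC·CAC·CAC·CC·CAC·CAC·CC·CAC·CAC·CAC·CAC·CC·CAC·CAC·CC·CAC·CAC·CAC·CAC·CC·CAC·CAC·CC·CAC·CAC·CC·CAC·CAC·CC·CAC·CAC·CAC·CAC·CC·CAC·BB·BB·BB·BB·BB·BB·BB·BB·BB·BB·BB·BB·BB·BB·BB·BB
    A ↦ CC
    B ↦ BB
    C ↦ CAC

A->CC, B->BB, C->CAC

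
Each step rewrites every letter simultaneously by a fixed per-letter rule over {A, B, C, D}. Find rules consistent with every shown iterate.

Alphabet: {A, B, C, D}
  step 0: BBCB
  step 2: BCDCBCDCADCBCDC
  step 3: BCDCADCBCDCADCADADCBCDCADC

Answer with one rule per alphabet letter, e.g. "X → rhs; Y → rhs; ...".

  step 2 ⇒ step 3: BCDCBCDCADCBCDC ⇒ BC·DC·A·DC·BC·DC·A·DC·AD·A·DC·BC·DC·A·DC
    A ↦ AD
    B ↦ BC
    C ↦ DC
    D ↦ A

A->AD, B->BC, C->DC, D->A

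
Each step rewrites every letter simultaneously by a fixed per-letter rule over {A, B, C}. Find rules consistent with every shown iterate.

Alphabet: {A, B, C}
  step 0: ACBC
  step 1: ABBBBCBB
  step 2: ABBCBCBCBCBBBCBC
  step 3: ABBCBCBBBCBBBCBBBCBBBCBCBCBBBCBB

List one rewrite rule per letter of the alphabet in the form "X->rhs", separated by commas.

  step 2 ⇒ step 3: ABBCBCBCBCBBBCBC ⇒ AB·BC·BC·BB·BC·BB·BC·BB·BC·BB·BC·BC·BC·BB·BC·BB
    A ↦ AB
    B ↦ BC
    C ↦ BB

A->AB, B->BC, C->BB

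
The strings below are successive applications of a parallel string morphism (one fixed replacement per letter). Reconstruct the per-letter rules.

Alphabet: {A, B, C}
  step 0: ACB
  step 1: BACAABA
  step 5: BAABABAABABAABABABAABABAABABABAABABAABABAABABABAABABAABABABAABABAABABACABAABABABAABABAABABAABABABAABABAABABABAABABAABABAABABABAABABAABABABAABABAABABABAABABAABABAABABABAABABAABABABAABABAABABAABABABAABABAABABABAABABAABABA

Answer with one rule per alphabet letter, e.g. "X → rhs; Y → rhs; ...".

  step 0 ⇒ step 1: ACB ⇒ BA·CA·ABA
    A ↦ BA
    B ↦ ABA
    C ↦ CA

A->BA, B->ABA, C->CA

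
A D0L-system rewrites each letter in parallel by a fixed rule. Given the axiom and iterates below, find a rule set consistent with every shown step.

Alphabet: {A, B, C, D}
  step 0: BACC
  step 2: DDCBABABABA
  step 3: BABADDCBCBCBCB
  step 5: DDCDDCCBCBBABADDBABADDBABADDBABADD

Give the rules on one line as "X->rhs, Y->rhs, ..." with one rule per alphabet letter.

  step 2 ⇒ step 3: DDCBABABABA ⇒ BA·BA·DD·C·B·C·B·C·B·C·B
    A ↦ B
    B ↦ C
    C ↦ DD
    D ↦ BA

A->B, B->C, C->DD, D->BA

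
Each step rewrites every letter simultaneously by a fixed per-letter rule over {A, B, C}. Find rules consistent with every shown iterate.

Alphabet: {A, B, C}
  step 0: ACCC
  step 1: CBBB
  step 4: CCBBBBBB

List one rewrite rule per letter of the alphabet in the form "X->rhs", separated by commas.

  step 0 ⇒ step 1: ACCC ⇒ C·B·B·B
    A ↦ C
    C ↦ B
    B ↦ AA  (constrained at step 1)

A->C, B->AA, C->B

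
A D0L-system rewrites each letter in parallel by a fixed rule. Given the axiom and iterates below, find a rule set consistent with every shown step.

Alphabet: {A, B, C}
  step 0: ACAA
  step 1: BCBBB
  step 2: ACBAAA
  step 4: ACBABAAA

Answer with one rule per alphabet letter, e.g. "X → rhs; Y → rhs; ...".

A->B, B->A, C->CB

  step 1 ⇒ step 2: BCBBB ⇒ A·CB·A·A·A
    B ↦ A
    C ↦ CB
  step 0 ⇒ step 1: ACAA ⇒ B·CB·B·B
    A ↦ B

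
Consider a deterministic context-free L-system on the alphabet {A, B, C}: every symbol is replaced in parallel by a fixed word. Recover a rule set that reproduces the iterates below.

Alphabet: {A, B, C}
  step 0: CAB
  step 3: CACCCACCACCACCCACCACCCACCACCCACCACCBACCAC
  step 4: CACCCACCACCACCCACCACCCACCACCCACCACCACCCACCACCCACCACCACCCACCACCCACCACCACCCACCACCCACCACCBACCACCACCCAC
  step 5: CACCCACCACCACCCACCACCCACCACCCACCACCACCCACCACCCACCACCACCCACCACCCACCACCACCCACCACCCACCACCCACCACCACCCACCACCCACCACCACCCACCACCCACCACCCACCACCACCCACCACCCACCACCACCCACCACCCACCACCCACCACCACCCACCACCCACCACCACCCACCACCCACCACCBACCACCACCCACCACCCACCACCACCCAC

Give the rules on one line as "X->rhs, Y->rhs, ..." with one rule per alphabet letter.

A->C, B->CBA, C->CAC

  step 4 ⇒ step 5: CACCCACCACCACCCACCACCCACCACCCACCACCACCCACCACCCACCACCACCCACCACCCACCACCACCCACCACCCACCACCBACCACCACCCAC ⇒ CAC·C·CAC·CAC·CAC·C·CAC·CAC·C·CAC·CAC·C·CAC·CAC·CAC·C·CAC·CAC·C·CAC·CAC·CAC·C·CAC·CAC·C·CAC·CAC·CAC·C·CAC·CAC·C·CAC·CAC·C·CAC·CAC·CAC·C·CAC·CAC·C·CAC·CAC·CAC·C·CAC·CAC·C·CAC·CAC·C·CAC·CAC·CAC·C·CAC·CAC·C·CAC·CAC·CAC·C·CAC·CAC·C·CAC·CAC·C·CAC·CAC·CAC·C·CAC·CAC·C·CAC·CAC·CAC·C·CAC·CAC·C·CAC·CAC·CBA·C·CAC·CAC·C·CAC·CAC·C·CAC·CAC·CAC·C·CAC
    A ↦ C
    B ↦ CBA
    C ↦ CAC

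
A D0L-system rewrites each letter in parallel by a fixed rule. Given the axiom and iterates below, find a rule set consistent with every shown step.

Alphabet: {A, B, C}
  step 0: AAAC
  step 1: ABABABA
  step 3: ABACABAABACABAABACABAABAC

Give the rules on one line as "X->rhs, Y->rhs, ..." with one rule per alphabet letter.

  step 0 ⇒ step 1: AAAC ⇒ AB·AB·AB·A
    A ↦ AB
    C ↦ A
    B ↦ AC  (constrained at step 1)

A->AB, B->AC, C->A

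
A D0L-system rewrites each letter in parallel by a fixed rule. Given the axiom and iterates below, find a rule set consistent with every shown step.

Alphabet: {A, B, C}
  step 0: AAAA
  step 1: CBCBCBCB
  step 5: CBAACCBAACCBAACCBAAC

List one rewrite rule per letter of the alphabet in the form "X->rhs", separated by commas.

  step 0 ⇒ step 1: AAAA ⇒ CB·CB·CB·CB
    A ↦ CB
    B ↦ C  (constrained at step 1)
    C ↦ A  (constrained at step 1)

A->CB, B->C, C->A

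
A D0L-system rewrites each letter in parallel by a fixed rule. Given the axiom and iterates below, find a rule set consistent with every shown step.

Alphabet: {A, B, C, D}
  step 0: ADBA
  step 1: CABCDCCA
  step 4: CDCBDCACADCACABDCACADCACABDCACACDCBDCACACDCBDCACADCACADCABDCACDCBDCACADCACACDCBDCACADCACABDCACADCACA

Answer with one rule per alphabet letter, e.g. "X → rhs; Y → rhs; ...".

  step 0 ⇒ step 1: ADBA ⇒ CA·B·CDC·CA
    A ↦ CA
    B ↦ CDC
    D ↦ B
    C ↦ DCA  (constrained at step 1)

A->CA, B->CDC, C->DCA, D->B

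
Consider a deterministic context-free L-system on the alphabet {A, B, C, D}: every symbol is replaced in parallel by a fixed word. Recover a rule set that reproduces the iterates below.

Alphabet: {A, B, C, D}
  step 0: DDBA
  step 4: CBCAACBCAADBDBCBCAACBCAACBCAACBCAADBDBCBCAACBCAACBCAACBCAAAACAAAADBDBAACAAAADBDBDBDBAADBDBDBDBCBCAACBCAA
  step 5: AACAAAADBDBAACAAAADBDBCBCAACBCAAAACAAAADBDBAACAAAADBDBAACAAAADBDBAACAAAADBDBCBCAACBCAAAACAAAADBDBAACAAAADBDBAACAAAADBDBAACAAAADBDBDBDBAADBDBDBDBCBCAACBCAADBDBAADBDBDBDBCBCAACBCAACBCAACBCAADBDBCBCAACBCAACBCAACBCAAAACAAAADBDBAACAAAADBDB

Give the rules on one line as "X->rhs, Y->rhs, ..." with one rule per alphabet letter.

  step 4 ⇒ step 5: CBCAACBCAADBDBCBCAACBCAACBCAACBCAADBDBCBCAACBCAACBCAACBCAAAACAAAADBDBAACAAAADBDBDBDBAADBDBDBDBCBCAACBCAA ⇒ AA·CAA·AA·DB·DB·AA·CAA·AA·DB·DB·CB·CAA·CB·CAA·AA·CAA·AA·DB·DB·AA·CAA·AA·DB·DB·AA·CAA·AA·DB·DB·AA·CAA·AA·DB·DB·CB·CAA·CB·CAA·AA·CAA·AA·DB·DB·AA·CAA·AA·DB·DB·AA·CAA·AA·DB·DB·AA·CAA·AA·DB·DB·DB·DB·AA·DB·DB·DB·DB·CB·CAA·CB·CAA·DB·DB·AA·DB·DB·DB·DB·CB·CAA·CB·CAA·CB·CAA·CB·CAA·DB·DB·CB·CAA·CB·CAA·CB·CAA·CB·CAA·AA·CAA·AA·DB·DB·AA·CAA·AA·DB·DB
    A ↦ DB
    B ↦ CAA
    C ↦ AA
    D ↦ CB

A->DB, B->CAA, C->AA, D->CB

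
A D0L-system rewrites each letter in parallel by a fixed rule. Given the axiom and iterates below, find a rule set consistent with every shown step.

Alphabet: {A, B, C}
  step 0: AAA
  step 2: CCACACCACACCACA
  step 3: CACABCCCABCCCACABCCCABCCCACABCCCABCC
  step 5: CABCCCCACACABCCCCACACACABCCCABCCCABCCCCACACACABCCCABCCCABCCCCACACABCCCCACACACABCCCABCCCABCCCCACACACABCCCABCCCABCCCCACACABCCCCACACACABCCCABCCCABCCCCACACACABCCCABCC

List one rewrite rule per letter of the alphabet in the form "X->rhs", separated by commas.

  step 2 ⇒ step 3: CCACACCACACCACA ⇒ CA·CA·BCC·CA·BCC·CA·CA·BCC·CA·BCC·CA·CA·BCC·CA·BCC
    A ↦ BCC
    C ↦ CA
    B ↦ C  (constrained at step 3)

A->BCC, B->C, C->CA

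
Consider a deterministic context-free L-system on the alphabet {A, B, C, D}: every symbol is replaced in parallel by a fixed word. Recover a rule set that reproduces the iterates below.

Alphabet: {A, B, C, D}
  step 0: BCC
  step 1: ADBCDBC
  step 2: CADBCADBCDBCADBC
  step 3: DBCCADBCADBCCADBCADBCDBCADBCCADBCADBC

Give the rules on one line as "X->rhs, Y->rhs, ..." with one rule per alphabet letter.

  step 2 ⇒ step 3: CADBCADBCDBCADBC ⇒ DBC·CA·DBC·A·DBC·CA·DBC·A·DBC·DBC·A·DBC·CA·DBC·A·DBC
    A ↦ CA
    B ↦ A
    C ↦ DBC
    D ↦ DBC

A->CA, B->A, C->DBC, D->DBC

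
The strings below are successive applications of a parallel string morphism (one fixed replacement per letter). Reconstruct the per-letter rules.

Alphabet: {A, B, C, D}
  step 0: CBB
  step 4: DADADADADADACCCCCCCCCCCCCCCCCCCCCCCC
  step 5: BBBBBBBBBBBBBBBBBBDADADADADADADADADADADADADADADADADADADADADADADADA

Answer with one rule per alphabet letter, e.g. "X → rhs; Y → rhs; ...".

A->BB, B->CC, C->DA, D->B

  step 4 ⇒ step 5: DADADADADADACCCCCCCCCCCCCCCCCCCCCCCC ⇒ B·BB·B·BB·B·BB·B·BB·B·BB·B·BB·DA·DA·DA·DA·DA·DA·DA·DA·DA·DA·DA·DA·DA·DA·DA·DA·DA·DA·DA·DA·DA·DA·DA·DA
    A ↦ BB
    C ↦ DA
    D ↦ B
    B ↦ CC  (constrained at step 0)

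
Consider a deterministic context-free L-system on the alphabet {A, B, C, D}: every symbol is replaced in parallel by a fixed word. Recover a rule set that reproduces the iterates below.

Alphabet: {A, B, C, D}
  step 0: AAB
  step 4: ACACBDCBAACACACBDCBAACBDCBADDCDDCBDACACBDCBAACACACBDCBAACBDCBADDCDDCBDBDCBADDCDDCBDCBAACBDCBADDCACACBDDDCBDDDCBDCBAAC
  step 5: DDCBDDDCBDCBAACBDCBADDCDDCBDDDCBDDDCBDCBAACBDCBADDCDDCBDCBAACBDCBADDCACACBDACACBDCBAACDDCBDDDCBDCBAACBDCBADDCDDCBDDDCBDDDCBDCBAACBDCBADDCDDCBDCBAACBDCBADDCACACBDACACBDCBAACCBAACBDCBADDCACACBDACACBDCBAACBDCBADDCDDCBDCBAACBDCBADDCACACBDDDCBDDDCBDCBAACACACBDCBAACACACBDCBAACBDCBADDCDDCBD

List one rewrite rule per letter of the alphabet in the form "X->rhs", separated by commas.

A->DDC, B->CBA, C->BD, D->AC

  step 4 ⇒ step 5: ACACBDCBAACACACBDCBAACBDCBADDCDDCBDACACBDCBAACACACBDCBAACBDCBADDCDDCBDBDCBADDCDDCBDCBAACBDCBADDCACACBDDDCBDDDCBDCBAAC ⇒ DDC·BD·DDC·BD·CBA·AC·BD·CBA·DDC·DDC·BD·DDC·BD·DDC·BD·CBA·AC·BD·CBA·DDC·DDC·BD·CBA·AC·BD·CBA·DDC·AC·AC·BD·AC·AC·BD·CBA·AC·DDC·BD·DDC·BD·CBA·AC·BD·CBA·DDC·DDC·BD·DDC·BD·DDC·BD·CBA·AC·BD·CBA·DDC·DDC·BD·CBA·AC·BD·CBA·DDC·AC·AC·BD·AC·AC·BD·CBA·AC·CBA·AC·BD·CBA·DDC·AC·AC·BD·AC·AC·BD·CBA·AC·BD·CBA·DDC·DDC·BD·CBA·AC·BD·CBA·DDC·AC·AC·BD·DDC·BD·DDC·BD·CBA·AC·AC·AC·BD·CBA·AC·AC·AC·BD·CBA·AC·BD·CBA·DDC·DDC·BD
    A ↦ DDC
    B ↦ CBA
    C ↦ BD
    D ↦ AC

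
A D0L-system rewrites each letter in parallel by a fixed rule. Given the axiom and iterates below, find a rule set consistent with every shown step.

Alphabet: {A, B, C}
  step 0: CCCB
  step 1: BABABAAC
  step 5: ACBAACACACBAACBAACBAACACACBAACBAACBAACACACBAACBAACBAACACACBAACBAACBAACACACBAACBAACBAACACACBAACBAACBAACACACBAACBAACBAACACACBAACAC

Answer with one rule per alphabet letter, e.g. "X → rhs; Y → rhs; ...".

  step 0 ⇒ step 1: CCCB ⇒ BA·BA·BA·AC
    B ↦ AC
    C ↦ BA
    A ↦ AC  (constrained at step 1)

A->AC, B->AC, C->BA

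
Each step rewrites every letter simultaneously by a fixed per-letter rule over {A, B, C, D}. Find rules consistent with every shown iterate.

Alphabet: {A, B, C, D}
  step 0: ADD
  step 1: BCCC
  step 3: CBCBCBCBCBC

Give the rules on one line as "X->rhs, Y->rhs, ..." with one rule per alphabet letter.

A->BC, B->DAA, C->A, D->C

  step 0 ⇒ step 1: ADD ⇒ BC·C·C
    A ↦ BC
    D ↦ C
    B ↦ DAA  (constrained at step 1)
    C ↦ A  (constrained at step 1)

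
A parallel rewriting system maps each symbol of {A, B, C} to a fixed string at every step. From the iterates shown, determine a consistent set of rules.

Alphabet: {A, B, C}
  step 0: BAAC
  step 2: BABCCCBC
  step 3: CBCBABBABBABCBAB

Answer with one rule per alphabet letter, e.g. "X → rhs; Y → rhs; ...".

A->B, B->C, C->BAB

  step 2 ⇒ step 3: BABCCCBC ⇒ C·B·C·BAB·BAB·BAB·C·BAB
    A ↦ B
    B ↦ C
    C ↦ BAB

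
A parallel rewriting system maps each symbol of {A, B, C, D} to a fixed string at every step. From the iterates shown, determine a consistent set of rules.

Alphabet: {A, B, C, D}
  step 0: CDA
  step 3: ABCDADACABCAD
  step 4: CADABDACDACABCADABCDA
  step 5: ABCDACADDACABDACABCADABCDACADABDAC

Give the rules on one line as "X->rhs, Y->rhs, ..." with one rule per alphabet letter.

  step 4 ⇒ step 5: CADABDACDACABCADABCDA ⇒ AB·C·DA·C·AD·DA·C·AB·DA·C·AB·C·AD·AB·C·DA·C·AD·AB·DA·C
    A ↦ C
    B ↦ AD
    C ↦ AB
    D ↦ DA

A->C, B->AD, C->AB, D->DA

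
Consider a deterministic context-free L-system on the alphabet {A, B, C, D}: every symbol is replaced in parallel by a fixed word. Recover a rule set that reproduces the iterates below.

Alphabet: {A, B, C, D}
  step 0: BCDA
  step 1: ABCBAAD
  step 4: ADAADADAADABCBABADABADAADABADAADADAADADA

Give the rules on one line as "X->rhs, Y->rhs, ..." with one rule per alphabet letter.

A->AD, B->AB, C->CB, D->A

  step 0 ⇒ step 1: BCDA ⇒ AB·CB·A·AD
    A ↦ AD
    B ↦ AB
    C ↦ CB
    D ↦ A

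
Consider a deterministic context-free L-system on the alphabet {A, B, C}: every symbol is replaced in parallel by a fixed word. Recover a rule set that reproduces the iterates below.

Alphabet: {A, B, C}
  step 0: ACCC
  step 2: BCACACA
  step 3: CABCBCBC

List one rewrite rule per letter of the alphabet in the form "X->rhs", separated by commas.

A->C, B->CA, C->B

  step 2 ⇒ step 3: BCACACA ⇒ CA·B·C·B·C·B·C
    A ↦ C
    B ↦ CA
    C ↦ B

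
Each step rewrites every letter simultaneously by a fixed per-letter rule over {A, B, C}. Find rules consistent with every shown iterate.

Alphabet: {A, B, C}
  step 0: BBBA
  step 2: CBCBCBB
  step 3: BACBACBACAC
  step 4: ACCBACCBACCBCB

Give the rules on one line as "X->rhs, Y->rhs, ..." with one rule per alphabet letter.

  step 3 ⇒ step 4: BACBACBACAC ⇒ AC·C·B·AC·C·B·AC·C·B·C·B
    A ↦ C
    B ↦ AC
    C ↦ B

A->C, B->AC, C->B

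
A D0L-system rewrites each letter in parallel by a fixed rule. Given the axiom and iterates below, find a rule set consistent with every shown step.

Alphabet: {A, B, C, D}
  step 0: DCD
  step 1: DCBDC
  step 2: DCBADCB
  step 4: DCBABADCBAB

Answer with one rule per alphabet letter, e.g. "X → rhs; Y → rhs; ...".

  step 1 ⇒ step 2: DCBDC ⇒ DC·B·A·DC·B
    B ↦ A
    C ↦ B
    D ↦ DC
    A ↦ B  (constrained at step 2)

A->B, B->A, C->B, D->DC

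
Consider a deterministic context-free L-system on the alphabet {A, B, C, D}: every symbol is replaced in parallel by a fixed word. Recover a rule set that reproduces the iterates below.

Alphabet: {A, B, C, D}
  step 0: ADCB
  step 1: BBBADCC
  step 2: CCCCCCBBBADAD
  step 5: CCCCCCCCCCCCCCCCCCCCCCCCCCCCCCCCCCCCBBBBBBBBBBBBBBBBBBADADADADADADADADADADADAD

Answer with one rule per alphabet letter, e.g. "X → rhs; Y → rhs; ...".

  step 1 ⇒ step 2: BBBADCC ⇒ CC·CC·CC·BB·B·AD·AD
    A ↦ BB
    B ↦ CC
    C ↦ AD
    D ↦ B

A->BB, B->CC, C->AD, D->B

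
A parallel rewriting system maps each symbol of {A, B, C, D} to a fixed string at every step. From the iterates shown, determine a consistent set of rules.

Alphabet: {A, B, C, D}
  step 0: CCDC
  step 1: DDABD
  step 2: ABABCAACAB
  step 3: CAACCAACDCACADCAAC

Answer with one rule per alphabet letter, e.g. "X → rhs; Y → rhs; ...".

  step 2 ⇒ step 3: ABABCAACAB ⇒ CA·AC·CA·AC·D·CA·CA·D·CA·AC
    A ↦ CA
    B ↦ AC
    C ↦ D
  step 0 ⇒ step 1: CCDC ⇒ D·D·AB·D
    D ↦ AB

A->CA, B->AC, C->D, D->AB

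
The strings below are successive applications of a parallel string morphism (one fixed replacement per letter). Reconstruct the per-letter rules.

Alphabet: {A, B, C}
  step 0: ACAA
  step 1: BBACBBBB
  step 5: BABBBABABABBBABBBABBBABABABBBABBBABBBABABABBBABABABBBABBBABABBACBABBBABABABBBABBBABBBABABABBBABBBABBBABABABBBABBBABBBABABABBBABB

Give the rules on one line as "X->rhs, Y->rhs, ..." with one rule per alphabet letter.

  step 0 ⇒ step 1: ACAA ⇒ BB·AC·BB·BB
    A ↦ BB
    C ↦ AC
    B ↦ BA  (constrained at step 1)

A->BB, B->BA, C->AC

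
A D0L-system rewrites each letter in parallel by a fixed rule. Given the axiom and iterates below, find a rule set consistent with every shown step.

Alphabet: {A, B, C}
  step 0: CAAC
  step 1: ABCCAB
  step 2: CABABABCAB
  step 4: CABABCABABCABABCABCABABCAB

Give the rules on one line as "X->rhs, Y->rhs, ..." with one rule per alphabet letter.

  step 1 ⇒ step 2: ABCCAB ⇒ C·AB·AB·AB·C·AB
    A ↦ C
    B ↦ AB
    C ↦ AB

A->C, B->AB, C->AB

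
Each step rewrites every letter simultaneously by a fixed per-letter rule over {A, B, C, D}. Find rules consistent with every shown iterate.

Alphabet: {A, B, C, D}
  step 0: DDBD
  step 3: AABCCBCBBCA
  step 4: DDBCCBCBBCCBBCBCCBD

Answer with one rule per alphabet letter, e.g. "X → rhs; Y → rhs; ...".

A->D, B->BC, C->CB, D->A

  step 3 ⇒ step 4: AABCCBCBBCA ⇒ D·D·BC·CB·CB·BC·CB·BC·BC·CB·D
    A ↦ D
    B ↦ BC
    C ↦ CB
    D ↦ A  (constrained at step 0)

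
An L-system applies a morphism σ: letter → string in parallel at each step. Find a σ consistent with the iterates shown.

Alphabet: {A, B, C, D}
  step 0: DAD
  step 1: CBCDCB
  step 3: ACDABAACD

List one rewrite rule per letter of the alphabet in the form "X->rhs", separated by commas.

  step 0 ⇒ step 1: DAD ⇒ CB·CD·CB
    A ↦ CD
    D ↦ CB
    B ↦ A  (constrained at step 1)
    C ↦ B  (constrained at step 1)

A->CD, B->A, C->B, D->CB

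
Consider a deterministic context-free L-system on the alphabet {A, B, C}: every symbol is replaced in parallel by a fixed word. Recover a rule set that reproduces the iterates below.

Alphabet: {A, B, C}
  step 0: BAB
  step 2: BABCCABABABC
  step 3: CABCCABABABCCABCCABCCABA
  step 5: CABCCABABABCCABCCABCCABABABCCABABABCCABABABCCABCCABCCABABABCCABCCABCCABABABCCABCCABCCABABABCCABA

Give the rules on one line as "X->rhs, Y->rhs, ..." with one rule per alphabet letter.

  step 2 ⇒ step 3: BABCCABABABC ⇒ CA·BC·CA·BA·BA·BC·CA·BC·CA·BC·CA·BA
    A ↦ BC
    B ↦ CA
    C ↦ BA

A->BC, B->CA, C->BA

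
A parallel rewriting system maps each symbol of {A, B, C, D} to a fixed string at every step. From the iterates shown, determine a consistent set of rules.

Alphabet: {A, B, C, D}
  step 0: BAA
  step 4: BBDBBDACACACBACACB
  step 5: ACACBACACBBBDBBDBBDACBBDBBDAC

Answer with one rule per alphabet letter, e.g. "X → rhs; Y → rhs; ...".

A->B, B->AC, C->BD, D->B

  step 4 ⇒ step 5: BBDBBDACACACBACACB ⇒ AC·AC·B·AC·AC·B·B·BD·B·BD·B·BD·AC·B·BD·B·BD·AC
    A ↦ B
    B ↦ AC
    C ↦ BD
    D ↦ B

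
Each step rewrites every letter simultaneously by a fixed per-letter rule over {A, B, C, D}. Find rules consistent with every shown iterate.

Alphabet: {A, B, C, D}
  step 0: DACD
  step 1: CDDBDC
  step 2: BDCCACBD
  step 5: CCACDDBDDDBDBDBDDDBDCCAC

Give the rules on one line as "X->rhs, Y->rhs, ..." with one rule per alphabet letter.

  step 1 ⇒ step 2: CDDBDC ⇒ BD·C·C·A·C·BD
    B ↦ A
    C ↦ BD
    D ↦ C
  step 0 ⇒ step 1: DACD ⇒ C·DD·BD·C
    A ↦ DD

A->DD, B->A, C->BD, D->C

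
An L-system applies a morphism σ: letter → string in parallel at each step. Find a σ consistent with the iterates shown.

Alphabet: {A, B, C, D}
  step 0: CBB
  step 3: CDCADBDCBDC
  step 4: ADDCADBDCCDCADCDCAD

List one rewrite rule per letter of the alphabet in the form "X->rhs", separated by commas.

  step 3 ⇒ step 4: CDCADBDCBDC ⇒ AD·DC·AD·B·DC·C·DC·AD·C·DC·AD
    A ↦ B
    B ↦ C
    C ↦ AD
    D ↦ DC

A->B, B->C, C->AD, D->DC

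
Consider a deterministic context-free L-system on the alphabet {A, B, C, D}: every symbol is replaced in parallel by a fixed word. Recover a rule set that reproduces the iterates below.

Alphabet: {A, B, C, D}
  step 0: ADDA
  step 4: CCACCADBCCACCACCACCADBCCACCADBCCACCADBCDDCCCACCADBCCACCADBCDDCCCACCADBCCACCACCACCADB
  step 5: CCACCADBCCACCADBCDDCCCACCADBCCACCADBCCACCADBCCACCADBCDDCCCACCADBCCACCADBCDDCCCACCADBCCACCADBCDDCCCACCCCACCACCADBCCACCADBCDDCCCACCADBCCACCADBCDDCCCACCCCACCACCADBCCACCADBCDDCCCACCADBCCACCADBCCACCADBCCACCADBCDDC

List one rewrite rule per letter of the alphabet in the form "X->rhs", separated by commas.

  step 4 ⇒ step 5: CCACCADBCCACCACCACCADBCCACCADBCCACCADBCDDCCCACCADBCCACCADBCDDCCCACCADBCCACCACCACCADB ⇒ CCA·CCA·DB·CCA·CCA·DB·C·DDC·CCA·CCA·DB·CCA·CCA·DB·CCA·CCA·DB·CCA·CCA·DB·C·DDC·CCA·CCA·DB·CCA·CCA·DB·C·DDC·CCA·CCA·DB·CCA·CCA·DB·C·DDC·CCA·C·C·CCA·CCA·CCA·DB·CCA·CCA·DB·C·DDC·CCA·CCA·DB·CCA·CCA·DB·C·DDC·CCA·C·C·CCA·CCA·CCA·DB·CCA·CCA·DB·C·DDC·CCA·CCA·DB·CCA·CCA·DB·CCA·CCA·DB·CCA·CCA·DB·C·DDC
    A ↦ DB
    B ↦ DDC
    C ↦ CCA
    D ↦ C

A->DB, B->DDC, C->CCA, D->C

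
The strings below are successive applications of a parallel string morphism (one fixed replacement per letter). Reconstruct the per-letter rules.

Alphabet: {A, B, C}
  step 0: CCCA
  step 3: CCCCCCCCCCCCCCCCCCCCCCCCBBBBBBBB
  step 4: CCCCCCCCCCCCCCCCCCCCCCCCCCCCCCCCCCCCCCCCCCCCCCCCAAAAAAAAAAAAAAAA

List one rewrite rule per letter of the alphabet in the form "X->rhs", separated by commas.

A->BB, B->AA, C->CC

  step 3 ⇒ step 4: CCCCCCCCCCCCCCCCCCCCCCCCBBBBBBBB ⇒ CC·CC·CC·CC·CC·CC·CC·CC·CC·CC·CC·CC·CC·CC·CC·CC·CC·CC·CC·CC·CC·CC·CC·CC·AA·AA·AA·AA·AA·AA·AA·AA
    B ↦ AA
    C ↦ CC
    A ↦ BB  (constrained at step 0)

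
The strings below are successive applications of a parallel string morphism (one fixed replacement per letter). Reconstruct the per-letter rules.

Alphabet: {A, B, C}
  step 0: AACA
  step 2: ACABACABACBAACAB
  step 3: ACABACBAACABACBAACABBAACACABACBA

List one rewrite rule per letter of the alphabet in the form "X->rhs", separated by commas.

A->AC, B->BA, C->AB

  step 2 ⇒ step 3: ACABACABACBAACAB ⇒ AC·AB·AC·BA·AC·AB·AC·BA·AC·AB·BA·AC·AC·AB·AC·BA
    A ↦ AC
    B ↦ BA
    C ↦ AB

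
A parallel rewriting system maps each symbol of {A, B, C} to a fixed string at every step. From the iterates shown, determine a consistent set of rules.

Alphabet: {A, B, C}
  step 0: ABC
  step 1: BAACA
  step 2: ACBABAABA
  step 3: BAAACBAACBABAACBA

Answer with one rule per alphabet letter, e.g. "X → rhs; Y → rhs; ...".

  step 2 ⇒ step 3: ACBABAABA ⇒ BA·A·AC·BA·AC·BA·BA·AC·BA
    A ↦ BA
    B ↦ AC
    C ↦ A

A->BA, B->AC, C->A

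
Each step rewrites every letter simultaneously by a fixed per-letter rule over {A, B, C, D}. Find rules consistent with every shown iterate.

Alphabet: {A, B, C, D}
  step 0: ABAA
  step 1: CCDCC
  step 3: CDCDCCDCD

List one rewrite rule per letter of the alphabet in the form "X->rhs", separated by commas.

A->C, B->CD, C->B, D->A

  step 0 ⇒ step 1: ABAA ⇒ C·CD·C·C
    A ↦ C
    B ↦ CD
    C ↦ B  (constrained at step 1)
    D ↦ A  (constrained at step 1)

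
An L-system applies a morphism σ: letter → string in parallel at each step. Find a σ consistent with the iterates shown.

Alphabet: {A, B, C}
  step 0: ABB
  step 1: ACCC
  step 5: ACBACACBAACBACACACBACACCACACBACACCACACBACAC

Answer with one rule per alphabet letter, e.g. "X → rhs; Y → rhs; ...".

A->AC, B->C, C->BA

  step 0 ⇒ step 1: ABB ⇒ AC·C·C
    A ↦ AC
    B ↦ C
    C ↦ BA  (constrained at step 1)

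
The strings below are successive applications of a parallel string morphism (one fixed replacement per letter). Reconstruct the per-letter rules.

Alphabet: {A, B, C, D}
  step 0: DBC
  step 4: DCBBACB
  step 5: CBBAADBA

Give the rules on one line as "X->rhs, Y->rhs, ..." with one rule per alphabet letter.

  step 4 ⇒ step 5: DCBBACB ⇒ CB·B·A·A·D·B·A
    A ↦ D
    B ↦ A
    C ↦ B
    D ↦ CB

A->D, B->A, C->B, D->CB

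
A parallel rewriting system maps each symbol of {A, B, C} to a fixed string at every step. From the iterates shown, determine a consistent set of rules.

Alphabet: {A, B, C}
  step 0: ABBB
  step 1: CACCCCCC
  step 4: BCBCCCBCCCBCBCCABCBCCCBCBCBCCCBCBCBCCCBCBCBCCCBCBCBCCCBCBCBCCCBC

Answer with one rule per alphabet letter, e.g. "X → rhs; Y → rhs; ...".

  step 0 ⇒ step 1: ABBB ⇒ CA·CC·CC·CC
    A ↦ CA
    B ↦ CC
    C ↦ BC  (constrained at step 1)

A->CA, B->CC, C->BC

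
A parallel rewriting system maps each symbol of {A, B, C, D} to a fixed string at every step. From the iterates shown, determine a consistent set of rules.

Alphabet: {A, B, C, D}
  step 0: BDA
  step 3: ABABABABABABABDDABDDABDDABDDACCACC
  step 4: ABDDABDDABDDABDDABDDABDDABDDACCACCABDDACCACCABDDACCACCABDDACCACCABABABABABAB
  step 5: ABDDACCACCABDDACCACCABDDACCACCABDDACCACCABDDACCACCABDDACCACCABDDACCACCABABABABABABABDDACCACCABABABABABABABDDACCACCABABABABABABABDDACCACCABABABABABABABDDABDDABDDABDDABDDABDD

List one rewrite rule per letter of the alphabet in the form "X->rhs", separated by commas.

A->AB, B->DD, C->AB, D->ACC

  step 4 ⇒ step 5: ABDDABDDABDDABDDABDDABDDABDDACCACCABDDACCACCABDDACCACCABDDACCACCABABABABABAB ⇒ AB·DD·ACC·ACC·AB·DD·ACC·ACC·AB·DD·ACC·ACC·AB·DD·ACC·ACC·AB·DD·ACC·ACC·AB·DD·ACC·ACC·AB·DD·ACC·ACC·AB·AB·AB·AB·AB·AB·AB·DD·ACC·ACC·AB·AB·AB·AB·AB·AB·AB·DD·ACC·ACC·AB·AB·AB·AB·AB·AB·AB·DD·ACC·ACC·AB·AB·AB·AB·AB·AB·AB·DD·AB·DD·AB·DD·AB·DD·AB·DD·AB·DD
    A ↦ AB
    B ↦ DD
    C ↦ AB
    D ↦ ACC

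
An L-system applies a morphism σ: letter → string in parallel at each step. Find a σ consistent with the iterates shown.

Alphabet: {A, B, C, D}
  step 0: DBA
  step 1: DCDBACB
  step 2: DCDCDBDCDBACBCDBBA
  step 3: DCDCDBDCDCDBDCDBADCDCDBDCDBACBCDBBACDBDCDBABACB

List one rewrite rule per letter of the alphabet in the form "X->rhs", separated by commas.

  step 2 ⇒ step 3: DCDCDBDCDBACBCDBBA ⇒ DCD·CDB·DCD·CDB·DCD·BA·DCD·CDB·DCD·BA·CB·CDB·BA·CDB·DCD·BA·BA·CB
    A ↦ CB
    B ↦ BA
    C ↦ CDB
    D ↦ DCD

A->CB, B->BA, C->CDB, D->DCD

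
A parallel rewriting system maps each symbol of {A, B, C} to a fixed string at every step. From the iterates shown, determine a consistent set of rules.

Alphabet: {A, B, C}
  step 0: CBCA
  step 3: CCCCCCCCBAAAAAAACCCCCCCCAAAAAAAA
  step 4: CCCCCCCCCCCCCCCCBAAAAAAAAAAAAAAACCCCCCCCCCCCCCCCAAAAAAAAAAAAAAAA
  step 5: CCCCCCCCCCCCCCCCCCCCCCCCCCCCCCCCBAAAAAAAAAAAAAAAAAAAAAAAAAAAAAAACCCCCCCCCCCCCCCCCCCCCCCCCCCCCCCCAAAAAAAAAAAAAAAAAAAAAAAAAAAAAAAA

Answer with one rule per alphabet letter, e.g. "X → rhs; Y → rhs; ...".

  step 4 ⇒ step 5: CCCCCCCCCCCCCCCCBAAAAAAAAAAAAAAACCCCCCCCCCCCCCCCAAAAAAAAAAAAAAAA ⇒ CC·CC·CC·CC·CC·CC·CC·CC·CC·CC·CC·CC·CC·CC·CC·CC·BA·AA·AA·AA·AA·AA·AA·AA·AA·AA·AA·AA·AA·AA·AA·AA·CC·CC·CC·CC·CC·CC·CC·CC·CC·CC·CC·CC·CC·CC·CC·CC·AA·AA·AA·AA·AA·AA·AA·AA·AA·AA·AA·AA·AA·AA·AA·AA
    A ↦ AA
    B ↦ BA
    C ↦ CC

A->AA, B->BA, C->CC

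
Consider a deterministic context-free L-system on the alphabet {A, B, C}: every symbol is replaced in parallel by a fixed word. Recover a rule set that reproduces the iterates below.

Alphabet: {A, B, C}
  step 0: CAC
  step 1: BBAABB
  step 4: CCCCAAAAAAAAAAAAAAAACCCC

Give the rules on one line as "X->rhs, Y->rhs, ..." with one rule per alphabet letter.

  step 0 ⇒ step 1: CAC ⇒ BB·AA·BB
    A ↦ AA
    C ↦ BB
    B ↦ C  (constrained at step 1)

A->AA, B->C, C->BB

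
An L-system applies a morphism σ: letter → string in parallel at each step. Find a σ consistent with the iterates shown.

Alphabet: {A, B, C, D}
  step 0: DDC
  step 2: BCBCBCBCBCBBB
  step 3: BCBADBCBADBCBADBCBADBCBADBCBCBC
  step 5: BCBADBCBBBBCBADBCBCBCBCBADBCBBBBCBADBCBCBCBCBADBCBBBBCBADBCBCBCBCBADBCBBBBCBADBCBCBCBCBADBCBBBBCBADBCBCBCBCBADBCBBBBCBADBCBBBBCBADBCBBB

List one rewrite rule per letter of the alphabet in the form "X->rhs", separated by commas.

A->B, B->BC, C->BAD, D->BB

  step 2 ⇒ step 3: BCBCBCBCBCBBB ⇒ BC·BAD·BC·BAD·BC·BAD·BC·BAD·BC·BAD·BC·BC·BC
    B ↦ BC
    C ↦ BAD
    A ↦ B  (constrained at step 3)
    D ↦ BB  (constrained at step 0)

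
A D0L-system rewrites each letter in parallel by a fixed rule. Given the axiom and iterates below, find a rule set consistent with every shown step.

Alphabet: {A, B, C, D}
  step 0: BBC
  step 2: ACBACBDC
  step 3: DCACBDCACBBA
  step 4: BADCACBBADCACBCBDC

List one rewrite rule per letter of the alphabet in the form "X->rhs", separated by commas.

  step 3 ⇒ step 4: DCACBDCACBBA ⇒ B·A·DC·A·CB·B·A·DC·A·CB·CB·DC
    A ↦ DC
    B ↦ CB
    C ↦ A
    D ↦ B

A->DC, B->CB, C->A, D->B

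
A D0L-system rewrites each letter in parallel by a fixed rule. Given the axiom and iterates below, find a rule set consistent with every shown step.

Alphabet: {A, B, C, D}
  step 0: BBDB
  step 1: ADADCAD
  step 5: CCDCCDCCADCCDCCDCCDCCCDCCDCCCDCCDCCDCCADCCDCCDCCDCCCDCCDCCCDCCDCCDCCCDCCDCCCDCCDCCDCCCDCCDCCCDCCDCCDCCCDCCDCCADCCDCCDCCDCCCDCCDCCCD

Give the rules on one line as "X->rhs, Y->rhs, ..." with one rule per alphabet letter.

  step 0 ⇒ step 1: BBDB ⇒ AD·AD·C·AD
    B ↦ AD
    D ↦ C
    A ↦ DB  (constrained at step 1)
    C ↦ CCD  (constrained at step 1)

A->DB, B->AD, C->CCD, D->C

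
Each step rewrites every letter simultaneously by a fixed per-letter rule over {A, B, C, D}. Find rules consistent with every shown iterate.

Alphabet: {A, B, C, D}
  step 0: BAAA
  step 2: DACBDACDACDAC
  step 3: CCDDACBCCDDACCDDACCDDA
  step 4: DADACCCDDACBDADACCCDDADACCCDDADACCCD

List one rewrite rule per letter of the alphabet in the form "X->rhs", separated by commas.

  step 3 ⇒ step 4: CCDDACBCCDDACCDDACCDDA ⇒ DA·DA·C·C·CD·DA·CB·DA·DA·C·C·CD·DA·DA·C·C·CD·DA·DA·C·C·CD
    A ↦ CD
    B ↦ CB
    C ↦ DA
    D ↦ C

A->CD, B->CB, C->DA, D->C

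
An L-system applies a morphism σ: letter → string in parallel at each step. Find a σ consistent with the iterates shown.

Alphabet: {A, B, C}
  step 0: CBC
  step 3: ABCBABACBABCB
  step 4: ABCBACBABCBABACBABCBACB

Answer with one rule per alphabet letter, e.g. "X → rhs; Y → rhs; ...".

A->AB, B->CB, C->A

  step 3 ⇒ step 4: ABCBABACBABCB ⇒ AB·CB·A·CB·AB·CB·AB·A·CB·AB·CB·A·CB
    A ↦ AB
    B ↦ CB
    C ↦ A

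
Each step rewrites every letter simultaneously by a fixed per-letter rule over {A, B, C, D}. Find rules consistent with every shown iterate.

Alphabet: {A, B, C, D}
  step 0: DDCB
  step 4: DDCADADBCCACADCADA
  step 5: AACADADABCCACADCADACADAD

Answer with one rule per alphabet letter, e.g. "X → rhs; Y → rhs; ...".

A->D, B->BC, C->CA, D->A

  step 4 ⇒ step 5: DDCADADBCCACADCADA ⇒ A·A·CA·D·A·D·A·BC·CA·CA·D·CA·D·A·CA·D·A·D
    A ↦ D
    B ↦ BC
    C ↦ CA
    D ↦ A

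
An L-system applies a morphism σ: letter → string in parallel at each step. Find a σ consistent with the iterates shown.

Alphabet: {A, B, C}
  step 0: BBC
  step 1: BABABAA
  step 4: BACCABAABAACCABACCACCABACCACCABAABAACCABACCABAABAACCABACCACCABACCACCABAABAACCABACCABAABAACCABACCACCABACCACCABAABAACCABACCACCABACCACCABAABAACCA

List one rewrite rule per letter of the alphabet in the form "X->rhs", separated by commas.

A->CCA, B->BA, C->BAA

  step 0 ⇒ step 1: BBC ⇒ BA·BA·BAA
    B ↦ BA
    C ↦ BAA
    A ↦ CCA  (constrained at step 1)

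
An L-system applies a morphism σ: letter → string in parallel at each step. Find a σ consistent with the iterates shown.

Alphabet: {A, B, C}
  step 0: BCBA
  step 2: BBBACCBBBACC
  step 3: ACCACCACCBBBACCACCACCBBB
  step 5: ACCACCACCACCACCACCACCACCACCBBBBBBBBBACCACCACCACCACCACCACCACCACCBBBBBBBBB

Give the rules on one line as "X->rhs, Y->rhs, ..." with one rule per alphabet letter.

  step 2 ⇒ step 3: BBBACCBBBACC ⇒ ACC·ACC·ACC·B·B·B·ACC·ACC·ACC·B·B·B
    A ↦ B
    B ↦ ACC
    C ↦ B

A->B, B->ACC, C->B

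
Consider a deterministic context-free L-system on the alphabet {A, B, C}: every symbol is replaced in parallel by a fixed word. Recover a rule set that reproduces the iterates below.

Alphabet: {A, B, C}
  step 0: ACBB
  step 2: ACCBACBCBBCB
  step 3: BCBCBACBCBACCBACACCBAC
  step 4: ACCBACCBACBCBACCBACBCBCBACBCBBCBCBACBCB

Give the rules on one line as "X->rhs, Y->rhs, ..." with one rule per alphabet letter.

  step 3 ⇒ step 4: BCBCBACBCBACCBACACCBAC ⇒ AC·CB·AC·CB·AC·B·CB·AC·CB·AC·B·CB·CB·AC·B·CB·B·CB·CB·AC·B·CB
    A ↦ B
    B ↦ AC
    C ↦ CB

A->B, B->AC, C->CB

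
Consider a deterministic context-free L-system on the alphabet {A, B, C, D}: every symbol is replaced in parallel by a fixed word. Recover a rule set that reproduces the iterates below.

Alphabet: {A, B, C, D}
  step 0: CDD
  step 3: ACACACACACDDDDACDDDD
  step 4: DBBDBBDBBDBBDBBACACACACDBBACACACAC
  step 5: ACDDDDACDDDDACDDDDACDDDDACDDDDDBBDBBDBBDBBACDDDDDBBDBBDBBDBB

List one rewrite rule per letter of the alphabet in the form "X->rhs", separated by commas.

  step 4 ⇒ step 5: DBBDBBDBBDBBDBBACACACACDBBACACACAC ⇒ AC·DD·DD·AC·DD·DD·AC·DD·DD·AC·DD·DD·AC·DD·DD·D·BB·D·BB·D·BB·D·BB·AC·DD·DD·D·BB·D·BB·D·BB·D·BB
    A ↦ D
    B ↦ DD
    C ↦ BB
    D ↦ AC

A->D, B->DD, C->BB, D->AC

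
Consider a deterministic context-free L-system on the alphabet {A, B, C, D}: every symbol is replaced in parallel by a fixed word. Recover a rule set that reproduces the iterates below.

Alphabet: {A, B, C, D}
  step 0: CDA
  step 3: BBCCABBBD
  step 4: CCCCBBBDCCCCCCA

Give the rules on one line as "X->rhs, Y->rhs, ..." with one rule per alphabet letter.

  step 3 ⇒ step 4: BBCCABBBD ⇒ CC·CC·B·B·BD·CC·CC·CC·A
    A ↦ BD
    B ↦ CC
    C ↦ B
    D ↦ A

A->BD, B->CC, C->B, D->A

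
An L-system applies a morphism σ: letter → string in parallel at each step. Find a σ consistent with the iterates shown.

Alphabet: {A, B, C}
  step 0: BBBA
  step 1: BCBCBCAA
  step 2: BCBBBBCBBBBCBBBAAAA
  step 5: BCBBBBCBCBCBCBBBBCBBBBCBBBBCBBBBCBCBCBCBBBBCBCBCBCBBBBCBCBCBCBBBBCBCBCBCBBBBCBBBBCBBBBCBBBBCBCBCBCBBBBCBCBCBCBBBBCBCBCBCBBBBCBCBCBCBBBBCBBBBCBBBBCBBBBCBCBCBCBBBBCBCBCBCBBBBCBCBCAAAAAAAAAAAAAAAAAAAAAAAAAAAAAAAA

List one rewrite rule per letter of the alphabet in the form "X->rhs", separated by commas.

A->AA, B->BC, C->BBB

  step 1 ⇒ step 2: BCBCBCAA ⇒ BC·BBB·BC·BBB·BC·BBB·AA·AA
    A ↦ AA
    B ↦ BC
    C ↦ BBB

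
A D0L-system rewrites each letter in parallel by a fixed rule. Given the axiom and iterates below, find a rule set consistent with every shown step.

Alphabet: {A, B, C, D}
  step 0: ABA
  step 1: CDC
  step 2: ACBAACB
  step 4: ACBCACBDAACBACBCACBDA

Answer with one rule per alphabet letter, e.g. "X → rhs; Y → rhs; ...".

  step 1 ⇒ step 2: CDC ⇒ ACB·A·ACB
    C ↦ ACB
    D ↦ A
  step 0 ⇒ step 1: ABA ⇒ C·D·C
    A ↦ C
  step 0 ⇒ step 1: ABA ⇒ C·D·C
    B ↦ D

A->C, B->D, C->ACB, D->A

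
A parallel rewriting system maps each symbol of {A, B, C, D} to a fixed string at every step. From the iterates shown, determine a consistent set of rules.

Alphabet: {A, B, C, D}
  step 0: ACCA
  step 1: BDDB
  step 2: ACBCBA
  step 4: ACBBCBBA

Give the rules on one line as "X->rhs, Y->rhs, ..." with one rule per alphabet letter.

  step 1 ⇒ step 2: BDDB ⇒ A·CB·CB·A
    B ↦ A
    D ↦ CB
  step 0 ⇒ step 1: ACCA ⇒ B·D·D·B
    A ↦ B
  step 0 ⇒ step 1: ACCA ⇒ B·D·D·B
    C ↦ D

A->B, B->A, C->D, D->CB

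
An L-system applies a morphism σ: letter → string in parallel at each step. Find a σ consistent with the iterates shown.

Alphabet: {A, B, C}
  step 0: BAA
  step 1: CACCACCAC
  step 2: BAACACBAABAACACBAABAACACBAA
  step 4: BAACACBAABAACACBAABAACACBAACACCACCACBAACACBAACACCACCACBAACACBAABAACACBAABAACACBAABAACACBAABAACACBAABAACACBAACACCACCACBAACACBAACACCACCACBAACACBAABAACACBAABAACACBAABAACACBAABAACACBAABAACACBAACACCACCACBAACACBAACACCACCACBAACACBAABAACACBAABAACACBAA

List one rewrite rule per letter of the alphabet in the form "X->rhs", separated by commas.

  step 1 ⇒ step 2: CACCACCAC ⇒ BAA·CAC·BAA·BAA·CAC·BAA·BAA·CAC·BAA
    A ↦ CAC
    C ↦ BAA
  step 0 ⇒ step 1: BAA ⇒ CAC·CAC·CAC
    B ↦ CAC

A->CAC, B->CAC, C->BAA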